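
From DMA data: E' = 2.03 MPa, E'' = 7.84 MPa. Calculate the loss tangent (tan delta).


tan delta = E'' / E'
= 7.84 / 2.03
= 3.8621

tan delta = 3.8621


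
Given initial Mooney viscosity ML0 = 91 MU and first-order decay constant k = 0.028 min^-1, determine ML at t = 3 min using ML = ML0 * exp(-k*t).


ML = ML0 * exp(-k * t)
ML = 91 * exp(-0.028 * 3)
ML = 91 * 0.9194
ML = 83.67 MU

83.67 MU


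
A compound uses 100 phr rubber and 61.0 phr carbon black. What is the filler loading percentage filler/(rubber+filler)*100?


Filler % = filler / (rubber + filler) * 100
= 61.0 / (100 + 61.0) * 100
= 61.0 / 161.0 * 100
= 37.89%

37.89%


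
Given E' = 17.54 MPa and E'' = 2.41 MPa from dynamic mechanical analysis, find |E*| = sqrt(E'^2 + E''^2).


|E*| = sqrt(E'^2 + E''^2)
= sqrt(17.54^2 + 2.41^2)
= sqrt(307.6516 + 5.8081)
= 17.705 MPa

17.705 MPa


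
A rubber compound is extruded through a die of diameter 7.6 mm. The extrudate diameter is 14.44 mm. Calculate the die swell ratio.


Die swell ratio = D_extrudate / D_die
= 14.44 / 7.6
= 1.9

Die swell = 1.9


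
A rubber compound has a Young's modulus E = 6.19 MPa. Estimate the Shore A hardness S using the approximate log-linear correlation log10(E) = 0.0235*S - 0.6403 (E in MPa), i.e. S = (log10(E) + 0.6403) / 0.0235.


log10(E) = 0.0235*S - 0.6403  =>  S = (log10(E) + 0.6403) / 0.0235
log10(6.19) = 0.791691
S = (0.791691 + 0.6403) / 0.0235 = 1.431991 / 0.0235
S = 60.9

Shore A = 60.9


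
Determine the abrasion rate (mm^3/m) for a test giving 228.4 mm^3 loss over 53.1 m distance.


Rate = volume_loss / distance
= 228.4 / 53.1
= 4.301 mm^3/m

4.301 mm^3/m


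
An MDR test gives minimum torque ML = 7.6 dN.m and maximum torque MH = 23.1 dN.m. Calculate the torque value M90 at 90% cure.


M90 = ML + 0.9 * (MH - ML)
M90 = 7.6 + 0.9 * (23.1 - 7.6)
M90 = 7.6 + 0.9 * 15.5
M90 = 21.55 dN.m

21.55 dN.m


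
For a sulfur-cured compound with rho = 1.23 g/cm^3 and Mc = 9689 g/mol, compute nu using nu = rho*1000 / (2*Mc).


nu = rho * 1000 / (2 * Mc)
nu = 1.23 * 1000 / (2 * 9689)
nu = 1230.0 / 19378
nu = 0.0635 mol/L

0.0635 mol/L


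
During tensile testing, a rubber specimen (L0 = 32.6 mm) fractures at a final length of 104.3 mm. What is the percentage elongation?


Elongation = (Lf - L0) / L0 * 100
= (104.3 - 32.6) / 32.6 * 100
= 71.7 / 32.6 * 100
= 219.9%

219.9%


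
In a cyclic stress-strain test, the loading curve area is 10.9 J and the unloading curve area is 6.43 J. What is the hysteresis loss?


Hysteresis loss = loading - unloading
= 10.9 - 6.43
= 4.47 J

4.47 J


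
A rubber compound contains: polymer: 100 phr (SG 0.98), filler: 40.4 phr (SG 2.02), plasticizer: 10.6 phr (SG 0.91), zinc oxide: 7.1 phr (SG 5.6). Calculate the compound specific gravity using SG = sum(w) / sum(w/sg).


Sum of weights = 158.1
Volume contributions:
  polymer: 100/0.98 = 102.0408
  filler: 40.4/2.02 = 20.0000
  plasticizer: 10.6/0.91 = 11.6484
  zinc oxide: 7.1/5.6 = 1.2679
Sum of volumes = 134.9570
SG = 158.1 / 134.9570 = 1.171

SG = 1.171


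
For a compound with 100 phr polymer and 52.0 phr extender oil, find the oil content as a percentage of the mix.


Oil % = oil / (100 + oil) * 100
= 52.0 / (100 + 52.0) * 100
= 52.0 / 152.0 * 100
= 34.21%

34.21%


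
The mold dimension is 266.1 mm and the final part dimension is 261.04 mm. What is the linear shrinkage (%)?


Shrinkage = (mold - part) / mold * 100
= (266.1 - 261.04) / 266.1 * 100
= 5.06 / 266.1 * 100
= 1.9%

1.9%


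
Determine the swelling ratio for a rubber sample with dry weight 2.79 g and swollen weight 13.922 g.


Q = W_swollen / W_dry
Q = 13.922 / 2.79
Q = 4.99

Q = 4.99


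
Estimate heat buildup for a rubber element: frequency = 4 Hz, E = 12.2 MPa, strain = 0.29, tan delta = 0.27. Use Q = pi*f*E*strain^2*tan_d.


Q = pi * f * E * strain^2 * tan_d
= pi * 4 * 12.2 * 0.29^2 * 0.27
= pi * 4 * 12.2 * 0.0841 * 0.27
= 3.4812

Q = 3.4812


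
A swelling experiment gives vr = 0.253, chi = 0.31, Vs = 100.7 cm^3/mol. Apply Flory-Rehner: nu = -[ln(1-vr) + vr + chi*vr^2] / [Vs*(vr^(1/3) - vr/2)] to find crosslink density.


ln(1 - vr) = ln(1 - 0.253) = -0.2917
Numerator = -((-0.2917) + 0.253 + 0.31 * 0.253^2) = 0.0188
Denominator = 100.7 * (0.253^(1/3) - 0.253/2) = 50.9512
nu = 0.0188 / 50.9512 = 3.6991e-04 mol/cm^3

3.6991e-04 mol/cm^3


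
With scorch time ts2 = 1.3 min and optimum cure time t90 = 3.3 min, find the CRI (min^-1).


CRI = 100 / (t90 - ts2)
= 100 / (3.3 - 1.3)
= 100 / 2.0
= 50.0 min^-1

50.0 min^-1


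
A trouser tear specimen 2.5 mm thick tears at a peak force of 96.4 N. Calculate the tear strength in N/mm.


Tear strength = force / thickness
= 96.4 / 2.5
= 38.56 N/mm

38.56 N/mm


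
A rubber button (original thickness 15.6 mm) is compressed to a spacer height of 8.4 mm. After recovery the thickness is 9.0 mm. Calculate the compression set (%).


CS = (t0 - recovered) / (t0 - ts) * 100
= (15.6 - 9.0) / (15.6 - 8.4) * 100
= 6.6 / 7.2 * 100
= 91.7%

91.7%


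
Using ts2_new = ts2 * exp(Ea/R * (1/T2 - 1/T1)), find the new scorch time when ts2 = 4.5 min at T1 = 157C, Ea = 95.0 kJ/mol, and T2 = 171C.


Convert temperatures: T1 = 157 + 273.15 = 430.15 K, T2 = 171 + 273.15 = 444.15 K
ts2_new = 4.5 * exp(95000 / 8.314 * (1/444.15 - 1/430.15))
1/T2 - 1/T1 = -7.3279e-05
ts2_new = 1.95 min

1.95 min


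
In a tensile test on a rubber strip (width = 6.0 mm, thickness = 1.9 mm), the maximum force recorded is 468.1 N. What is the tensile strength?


Area = width * thickness = 6.0 * 1.9 = 11.4 mm^2
TS = force / area = 468.1 / 11.4 = 41.06 MPa

41.06 MPa


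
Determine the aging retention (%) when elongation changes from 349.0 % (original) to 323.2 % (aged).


Retention = aged / original * 100
= 323.2 / 349.0 * 100
= 92.6%

92.6%


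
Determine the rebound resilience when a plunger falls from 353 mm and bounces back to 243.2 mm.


Resilience = h_rebound / h_drop * 100
= 243.2 / 353 * 100
= 68.9%

68.9%


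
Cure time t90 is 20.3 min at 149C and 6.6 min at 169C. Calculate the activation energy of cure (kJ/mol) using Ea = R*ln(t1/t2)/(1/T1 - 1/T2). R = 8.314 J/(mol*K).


T1 = 422.15 K, T2 = 442.15 K
1/T1 - 1/T2 = 1.0715e-04
ln(t1/t2) = ln(20.3/6.6) = 1.1236
Ea = 8.314 * 1.1236 / 1.0715e-04 = 87178.4874 J/mol
Ea = 87.18 kJ/mol

87.18 kJ/mol


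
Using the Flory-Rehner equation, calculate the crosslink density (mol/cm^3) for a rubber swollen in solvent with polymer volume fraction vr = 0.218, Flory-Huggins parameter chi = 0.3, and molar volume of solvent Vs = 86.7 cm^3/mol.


ln(1 - vr) = ln(1 - 0.218) = -0.2459
Numerator = -((-0.2459) + 0.218 + 0.3 * 0.218^2) = 0.0136
Denominator = 86.7 * (0.218^(1/3) - 0.218/2) = 42.7298
nu = 0.0136 / 42.7298 = 3.1929e-04 mol/cm^3

3.1929e-04 mol/cm^3


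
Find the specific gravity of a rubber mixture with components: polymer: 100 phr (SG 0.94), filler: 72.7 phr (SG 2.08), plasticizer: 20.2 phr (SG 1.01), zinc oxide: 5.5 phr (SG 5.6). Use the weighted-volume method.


Sum of weights = 198.4
Volume contributions:
  polymer: 100/0.94 = 106.3830
  filler: 72.7/2.08 = 34.9519
  plasticizer: 20.2/1.01 = 20.0000
  zinc oxide: 5.5/5.6 = 0.9821
Sum of volumes = 162.3170
SG = 198.4 / 162.3170 = 1.222

SG = 1.222


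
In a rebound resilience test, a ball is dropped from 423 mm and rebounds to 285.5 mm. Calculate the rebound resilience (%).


Resilience = h_rebound / h_drop * 100
= 285.5 / 423 * 100
= 67.5%

67.5%


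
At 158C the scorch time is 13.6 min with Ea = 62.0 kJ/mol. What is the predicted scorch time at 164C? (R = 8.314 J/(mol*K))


Convert temperatures: T1 = 158 + 273.15 = 431.15 K, T2 = 164 + 273.15 = 437.15 K
ts2_new = 13.6 * exp(62000 / 8.314 * (1/437.15 - 1/431.15))
1/T2 - 1/T1 = -3.1834e-05
ts2_new = 10.73 min

10.73 min


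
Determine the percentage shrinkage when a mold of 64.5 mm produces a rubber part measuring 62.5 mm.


Shrinkage = (mold - part) / mold * 100
= (64.5 - 62.5) / 64.5 * 100
= 2.0 / 64.5 * 100
= 3.1%

3.1%


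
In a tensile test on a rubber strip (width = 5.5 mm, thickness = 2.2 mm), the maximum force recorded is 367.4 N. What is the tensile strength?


Area = width * thickness = 5.5 * 2.2 = 12.1 mm^2
TS = force / area = 367.4 / 12.1 = 30.36 MPa

30.36 MPa


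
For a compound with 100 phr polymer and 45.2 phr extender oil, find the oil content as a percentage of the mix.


Oil % = oil / (100 + oil) * 100
= 45.2 / (100 + 45.2) * 100
= 45.2 / 145.2 * 100
= 31.13%

31.13%


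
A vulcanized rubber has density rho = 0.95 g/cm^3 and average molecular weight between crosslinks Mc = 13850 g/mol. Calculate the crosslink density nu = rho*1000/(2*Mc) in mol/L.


nu = rho * 1000 / (2 * Mc)
nu = 0.95 * 1000 / (2 * 13850)
nu = 950.0 / 27700
nu = 0.0343 mol/L

0.0343 mol/L


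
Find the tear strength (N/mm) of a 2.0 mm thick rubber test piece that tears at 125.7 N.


Tear strength = force / thickness
= 125.7 / 2.0
= 62.85 N/mm

62.85 N/mm


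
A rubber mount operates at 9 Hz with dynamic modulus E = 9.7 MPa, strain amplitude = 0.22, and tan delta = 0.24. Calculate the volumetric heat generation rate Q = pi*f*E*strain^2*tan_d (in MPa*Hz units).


Q = pi * f * E * strain^2 * tan_d
= pi * 9 * 9.7 * 0.22^2 * 0.24
= pi * 9 * 9.7 * 0.0484 * 0.24
= 3.1858

Q = 3.1858


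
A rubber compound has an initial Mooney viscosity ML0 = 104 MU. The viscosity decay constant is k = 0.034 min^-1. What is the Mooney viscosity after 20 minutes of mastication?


ML = ML0 * exp(-k * t)
ML = 104 * exp(-0.034 * 20)
ML = 104 * 0.5066
ML = 52.69 MU

52.69 MU


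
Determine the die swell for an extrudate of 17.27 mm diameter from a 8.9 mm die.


Die swell ratio = D_extrudate / D_die
= 17.27 / 8.9
= 1.94

Die swell = 1.94


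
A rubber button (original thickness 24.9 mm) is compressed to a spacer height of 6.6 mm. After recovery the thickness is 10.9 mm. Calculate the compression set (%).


CS = (t0 - recovered) / (t0 - ts) * 100
= (24.9 - 10.9) / (24.9 - 6.6) * 100
= 14.0 / 18.3 * 100
= 76.5%

76.5%


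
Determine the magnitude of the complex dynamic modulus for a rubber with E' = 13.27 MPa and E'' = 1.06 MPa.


|E*| = sqrt(E'^2 + E''^2)
= sqrt(13.27^2 + 1.06^2)
= sqrt(176.0929 + 1.1236)
= 13.312 MPa

13.312 MPa


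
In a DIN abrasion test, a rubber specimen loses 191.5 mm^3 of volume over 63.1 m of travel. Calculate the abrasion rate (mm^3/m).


Rate = volume_loss / distance
= 191.5 / 63.1
= 3.035 mm^3/m

3.035 mm^3/m


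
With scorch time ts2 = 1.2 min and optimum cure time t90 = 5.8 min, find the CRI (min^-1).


CRI = 100 / (t90 - ts2)
= 100 / (5.8 - 1.2)
= 100 / 4.6
= 21.74 min^-1

21.74 min^-1


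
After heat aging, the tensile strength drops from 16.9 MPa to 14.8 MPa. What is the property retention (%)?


Retention = aged / original * 100
= 14.8 / 16.9 * 100
= 87.6%

87.6%


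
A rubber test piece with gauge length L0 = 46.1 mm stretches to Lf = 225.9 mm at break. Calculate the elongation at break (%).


Elongation = (Lf - L0) / L0 * 100
= (225.9 - 46.1) / 46.1 * 100
= 179.8 / 46.1 * 100
= 390.0%

390.0%


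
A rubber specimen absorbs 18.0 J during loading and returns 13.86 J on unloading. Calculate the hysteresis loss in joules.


Hysteresis loss = loading - unloading
= 18.0 - 13.86
= 4.14 J

4.14 J


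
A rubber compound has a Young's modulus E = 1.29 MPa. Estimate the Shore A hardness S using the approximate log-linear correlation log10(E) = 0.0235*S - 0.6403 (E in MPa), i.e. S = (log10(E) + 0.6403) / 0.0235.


log10(E) = 0.0235*S - 0.6403  =>  S = (log10(E) + 0.6403) / 0.0235
log10(1.29) = 0.110590
S = (0.110590 + 0.6403) / 0.0235 = 0.750890 / 0.0235
S = 32.0

Shore A = 32.0


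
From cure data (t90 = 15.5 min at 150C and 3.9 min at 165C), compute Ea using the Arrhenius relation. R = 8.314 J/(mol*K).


T1 = 423.15 K, T2 = 438.15 K
1/T1 - 1/T2 = 8.0905e-05
ln(t1/t2) = ln(15.5/3.9) = 1.3799
Ea = 8.314 * 1.3799 / 8.0905e-05 = 141798.6317 J/mol
Ea = 141.8 kJ/mol

141.8 kJ/mol


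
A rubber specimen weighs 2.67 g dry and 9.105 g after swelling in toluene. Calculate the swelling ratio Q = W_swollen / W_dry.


Q = W_swollen / W_dry
Q = 9.105 / 2.67
Q = 3.41

Q = 3.41


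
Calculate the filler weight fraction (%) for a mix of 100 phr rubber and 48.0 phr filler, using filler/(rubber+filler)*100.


Filler % = filler / (rubber + filler) * 100
= 48.0 / (100 + 48.0) * 100
= 48.0 / 148.0 * 100
= 32.43%

32.43%


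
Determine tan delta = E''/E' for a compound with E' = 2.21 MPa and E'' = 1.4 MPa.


tan delta = E'' / E'
= 1.4 / 2.21
= 0.6335

tan delta = 0.6335


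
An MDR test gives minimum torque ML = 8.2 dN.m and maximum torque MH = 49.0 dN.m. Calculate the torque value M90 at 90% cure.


M90 = ML + 0.9 * (MH - ML)
M90 = 8.2 + 0.9 * (49.0 - 8.2)
M90 = 8.2 + 0.9 * 40.8
M90 = 44.92 dN.m

44.92 dN.m


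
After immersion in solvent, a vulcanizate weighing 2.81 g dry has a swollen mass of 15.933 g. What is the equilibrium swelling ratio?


Q = W_swollen / W_dry
Q = 15.933 / 2.81
Q = 5.67

Q = 5.67


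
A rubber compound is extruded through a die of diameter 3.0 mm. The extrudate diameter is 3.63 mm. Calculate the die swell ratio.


Die swell ratio = D_extrudate / D_die
= 3.63 / 3.0
= 1.21

Die swell = 1.21


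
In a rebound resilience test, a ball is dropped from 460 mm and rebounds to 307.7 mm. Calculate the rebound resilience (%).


Resilience = h_rebound / h_drop * 100
= 307.7 / 460 * 100
= 66.9%

66.9%


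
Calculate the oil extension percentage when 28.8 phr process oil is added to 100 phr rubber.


Oil % = oil / (100 + oil) * 100
= 28.8 / (100 + 28.8) * 100
= 28.8 / 128.8 * 100
= 22.36%

22.36%


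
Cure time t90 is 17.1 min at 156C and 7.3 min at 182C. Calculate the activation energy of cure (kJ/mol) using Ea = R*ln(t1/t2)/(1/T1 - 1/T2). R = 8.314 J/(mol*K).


T1 = 429.15 K, T2 = 455.15 K
1/T1 - 1/T2 = 1.3311e-04
ln(t1/t2) = ln(17.1/7.3) = 0.8512
Ea = 8.314 * 0.8512 / 1.3311e-04 = 53166.0078 J/mol
Ea = 53.17 kJ/mol

53.17 kJ/mol


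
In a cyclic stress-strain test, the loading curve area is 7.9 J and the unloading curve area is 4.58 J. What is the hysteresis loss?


Hysteresis loss = loading - unloading
= 7.9 - 4.58
= 3.32 J

3.32 J


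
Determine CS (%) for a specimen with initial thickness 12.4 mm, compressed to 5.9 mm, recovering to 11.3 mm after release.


CS = (t0 - recovered) / (t0 - ts) * 100
= (12.4 - 11.3) / (12.4 - 5.9) * 100
= 1.1 / 6.5 * 100
= 16.9%

16.9%


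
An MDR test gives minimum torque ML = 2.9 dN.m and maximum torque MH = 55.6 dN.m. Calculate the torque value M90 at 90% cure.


M90 = ML + 0.9 * (MH - ML)
M90 = 2.9 + 0.9 * (55.6 - 2.9)
M90 = 2.9 + 0.9 * 52.7
M90 = 50.33 dN.m

50.33 dN.m


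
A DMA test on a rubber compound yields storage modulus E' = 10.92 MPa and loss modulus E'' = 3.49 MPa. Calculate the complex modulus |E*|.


|E*| = sqrt(E'^2 + E''^2)
= sqrt(10.92^2 + 3.49^2)
= sqrt(119.2464 + 12.1801)
= 11.464 MPa

11.464 MPa


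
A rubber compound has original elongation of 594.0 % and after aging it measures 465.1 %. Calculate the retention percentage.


Retention = aged / original * 100
= 465.1 / 594.0 * 100
= 78.3%

78.3%


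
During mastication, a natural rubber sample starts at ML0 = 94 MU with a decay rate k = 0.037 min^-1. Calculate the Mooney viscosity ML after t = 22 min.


ML = ML0 * exp(-k * t)
ML = 94 * exp(-0.037 * 22)
ML = 94 * 0.4431
ML = 41.65 MU

41.65 MU


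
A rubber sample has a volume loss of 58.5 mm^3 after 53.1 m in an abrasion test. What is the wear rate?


Rate = volume_loss / distance
= 58.5 / 53.1
= 1.102 mm^3/m

1.102 mm^3/m


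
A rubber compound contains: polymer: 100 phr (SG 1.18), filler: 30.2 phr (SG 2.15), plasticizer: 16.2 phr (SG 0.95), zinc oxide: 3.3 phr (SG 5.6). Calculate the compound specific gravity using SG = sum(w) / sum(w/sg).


Sum of weights = 149.7
Volume contributions:
  polymer: 100/1.18 = 84.7458
  filler: 30.2/2.15 = 14.0465
  plasticizer: 16.2/0.95 = 17.0526
  zinc oxide: 3.3/5.6 = 0.5893
Sum of volumes = 116.4342
SG = 149.7 / 116.4342 = 1.286

SG = 1.286


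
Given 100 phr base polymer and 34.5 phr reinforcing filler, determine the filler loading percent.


Filler % = filler / (rubber + filler) * 100
= 34.5 / (100 + 34.5) * 100
= 34.5 / 134.5 * 100
= 25.65%

25.65%


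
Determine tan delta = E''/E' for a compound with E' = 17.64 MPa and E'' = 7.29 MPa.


tan delta = E'' / E'
= 7.29 / 17.64
= 0.4133

tan delta = 0.4133


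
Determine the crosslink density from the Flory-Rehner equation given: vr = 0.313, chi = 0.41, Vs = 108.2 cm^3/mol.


ln(1 - vr) = ln(1 - 0.313) = -0.3754
Numerator = -((-0.3754) + 0.313 + 0.41 * 0.313^2) = 0.0223
Denominator = 108.2 * (0.313^(1/3) - 0.313/2) = 56.5308
nu = 0.0223 / 56.5308 = 3.9366e-04 mol/cm^3

3.9366e-04 mol/cm^3


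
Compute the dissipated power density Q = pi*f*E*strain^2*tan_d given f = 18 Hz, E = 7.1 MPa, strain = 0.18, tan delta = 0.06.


Q = pi * f * E * strain^2 * tan_d
= pi * 18 * 7.1 * 0.18^2 * 0.06
= pi * 18 * 7.1 * 0.0324 * 0.06
= 0.7805

Q = 0.7805


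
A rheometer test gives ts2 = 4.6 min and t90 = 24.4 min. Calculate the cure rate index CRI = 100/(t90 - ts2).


CRI = 100 / (t90 - ts2)
= 100 / (24.4 - 4.6)
= 100 / 19.8
= 5.05 min^-1

5.05 min^-1


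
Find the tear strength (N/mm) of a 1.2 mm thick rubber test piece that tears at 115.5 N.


Tear strength = force / thickness
= 115.5 / 1.2
= 96.25 N/mm

96.25 N/mm


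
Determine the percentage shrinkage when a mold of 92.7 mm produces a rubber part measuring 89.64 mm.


Shrinkage = (mold - part) / mold * 100
= (92.7 - 89.64) / 92.7 * 100
= 3.06 / 92.7 * 100
= 3.3%

3.3%


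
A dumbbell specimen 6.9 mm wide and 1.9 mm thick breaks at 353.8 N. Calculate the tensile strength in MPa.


Area = width * thickness = 6.9 * 1.9 = 13.11 mm^2
TS = force / area = 353.8 / 13.11 = 26.99 MPa

26.99 MPa


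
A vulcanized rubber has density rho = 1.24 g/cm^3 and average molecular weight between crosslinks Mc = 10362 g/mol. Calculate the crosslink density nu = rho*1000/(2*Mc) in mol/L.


nu = rho * 1000 / (2 * Mc)
nu = 1.24 * 1000 / (2 * 10362)
nu = 1240.0 / 20724
nu = 0.0598 mol/L

0.0598 mol/L


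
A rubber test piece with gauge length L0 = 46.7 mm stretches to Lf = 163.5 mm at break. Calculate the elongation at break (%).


Elongation = (Lf - L0) / L0 * 100
= (163.5 - 46.7) / 46.7 * 100
= 116.8 / 46.7 * 100
= 250.1%

250.1%


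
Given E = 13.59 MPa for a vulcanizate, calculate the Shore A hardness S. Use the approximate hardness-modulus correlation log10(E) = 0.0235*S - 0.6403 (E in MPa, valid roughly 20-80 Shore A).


log10(E) = 0.0235*S - 0.6403  =>  S = (log10(E) + 0.6403) / 0.0235
log10(13.59) = 1.133219
S = (1.133219 + 0.6403) / 0.0235 = 1.773519 / 0.0235
S = 75.5

Shore A = 75.5


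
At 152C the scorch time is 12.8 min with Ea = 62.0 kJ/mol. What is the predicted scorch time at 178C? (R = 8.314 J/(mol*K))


Convert temperatures: T1 = 152 + 273.15 = 425.15 K, T2 = 178 + 273.15 = 451.15 K
ts2_new = 12.8 * exp(62000 / 8.314 * (1/451.15 - 1/425.15))
1/T2 - 1/T1 = -1.3555e-04
ts2_new = 4.66 min

4.66 min


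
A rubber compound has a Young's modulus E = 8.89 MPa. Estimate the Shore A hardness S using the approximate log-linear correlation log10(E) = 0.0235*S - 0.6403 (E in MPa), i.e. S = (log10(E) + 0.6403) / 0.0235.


log10(E) = 0.0235*S - 0.6403  =>  S = (log10(E) + 0.6403) / 0.0235
log10(8.89) = 0.948902
S = (0.948902 + 0.6403) / 0.0235 = 1.589202 / 0.0235
S = 67.6

Shore A = 67.6


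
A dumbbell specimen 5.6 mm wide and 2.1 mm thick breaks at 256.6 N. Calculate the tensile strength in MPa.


Area = width * thickness = 5.6 * 2.1 = 11.76 mm^2
TS = force / area = 256.6 / 11.76 = 21.82 MPa

21.82 MPa


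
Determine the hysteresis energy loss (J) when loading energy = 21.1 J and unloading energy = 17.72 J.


Hysteresis loss = loading - unloading
= 21.1 - 17.72
= 3.38 J

3.38 J


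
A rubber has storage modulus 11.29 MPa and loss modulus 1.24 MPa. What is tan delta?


tan delta = E'' / E'
= 1.24 / 11.29
= 0.1098

tan delta = 0.1098


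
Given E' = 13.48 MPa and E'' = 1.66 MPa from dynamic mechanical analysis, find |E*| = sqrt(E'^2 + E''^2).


|E*| = sqrt(E'^2 + E''^2)
= sqrt(13.48^2 + 1.66^2)
= sqrt(181.7104 + 2.7556)
= 13.582 MPa

13.582 MPa


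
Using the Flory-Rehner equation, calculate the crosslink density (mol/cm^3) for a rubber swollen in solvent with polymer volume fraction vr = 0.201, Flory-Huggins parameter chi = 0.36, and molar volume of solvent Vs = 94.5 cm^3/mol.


ln(1 - vr) = ln(1 - 0.201) = -0.2244
Numerator = -((-0.2244) + 0.201 + 0.36 * 0.201^2) = 0.0088
Denominator = 94.5 * (0.201^(1/3) - 0.201/2) = 45.8586
nu = 0.0088 / 45.8586 = 1.9298e-04 mol/cm^3

1.9298e-04 mol/cm^3


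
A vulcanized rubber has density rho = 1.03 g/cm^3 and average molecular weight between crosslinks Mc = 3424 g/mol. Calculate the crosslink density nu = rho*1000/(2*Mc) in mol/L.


nu = rho * 1000 / (2 * Mc)
nu = 1.03 * 1000 / (2 * 3424)
nu = 1030.0 / 6848
nu = 0.1504 mol/L

0.1504 mol/L


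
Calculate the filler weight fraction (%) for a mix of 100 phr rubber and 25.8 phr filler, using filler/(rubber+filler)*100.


Filler % = filler / (rubber + filler) * 100
= 25.8 / (100 + 25.8) * 100
= 25.8 / 125.8 * 100
= 20.51%

20.51%


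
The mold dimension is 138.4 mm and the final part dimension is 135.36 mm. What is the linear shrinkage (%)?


Shrinkage = (mold - part) / mold * 100
= (138.4 - 135.36) / 138.4 * 100
= 3.04 / 138.4 * 100
= 2.2%

2.2%


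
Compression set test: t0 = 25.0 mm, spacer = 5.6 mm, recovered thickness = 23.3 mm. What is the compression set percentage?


CS = (t0 - recovered) / (t0 - ts) * 100
= (25.0 - 23.3) / (25.0 - 5.6) * 100
= 1.7 / 19.4 * 100
= 8.8%

8.8%


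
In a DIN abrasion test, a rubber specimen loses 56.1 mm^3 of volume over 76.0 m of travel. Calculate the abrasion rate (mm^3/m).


Rate = volume_loss / distance
= 56.1 / 76.0
= 0.738 mm^3/m

0.738 mm^3/m


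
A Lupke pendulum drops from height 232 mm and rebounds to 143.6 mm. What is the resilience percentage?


Resilience = h_rebound / h_drop * 100
= 143.6 / 232 * 100
= 61.9%

61.9%


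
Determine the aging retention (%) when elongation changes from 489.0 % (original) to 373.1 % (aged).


Retention = aged / original * 100
= 373.1 / 489.0 * 100
= 76.3%

76.3%


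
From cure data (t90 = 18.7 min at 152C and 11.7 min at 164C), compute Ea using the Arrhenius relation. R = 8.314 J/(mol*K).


T1 = 425.15 K, T2 = 437.15 K
1/T1 - 1/T2 = 6.4567e-05
ln(t1/t2) = ln(18.7/11.7) = 0.4689
Ea = 8.314 * 0.4689 / 6.4567e-05 = 60382.8760 J/mol
Ea = 60.38 kJ/mol

60.38 kJ/mol


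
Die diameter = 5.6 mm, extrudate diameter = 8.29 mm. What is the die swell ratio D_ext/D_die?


Die swell ratio = D_extrudate / D_die
= 8.29 / 5.6
= 1.48

Die swell = 1.48


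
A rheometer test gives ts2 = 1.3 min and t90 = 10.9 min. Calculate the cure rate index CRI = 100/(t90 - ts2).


CRI = 100 / (t90 - ts2)
= 100 / (10.9 - 1.3)
= 100 / 9.6
= 10.42 min^-1

10.42 min^-1


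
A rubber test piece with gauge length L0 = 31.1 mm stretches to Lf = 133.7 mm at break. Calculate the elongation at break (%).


Elongation = (Lf - L0) / L0 * 100
= (133.7 - 31.1) / 31.1 * 100
= 102.6 / 31.1 * 100
= 329.9%

329.9%


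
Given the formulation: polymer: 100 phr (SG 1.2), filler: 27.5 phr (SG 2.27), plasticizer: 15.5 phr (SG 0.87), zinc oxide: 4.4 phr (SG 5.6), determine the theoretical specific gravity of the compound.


Sum of weights = 147.4
Volume contributions:
  polymer: 100/1.2 = 83.3333
  filler: 27.5/2.27 = 12.1145
  plasticizer: 15.5/0.87 = 17.8161
  zinc oxide: 4.4/5.6 = 0.7857
Sum of volumes = 114.0497
SG = 147.4 / 114.0497 = 1.292

SG = 1.292


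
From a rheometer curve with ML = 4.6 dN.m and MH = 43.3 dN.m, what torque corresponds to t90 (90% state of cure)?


M90 = ML + 0.9 * (MH - ML)
M90 = 4.6 + 0.9 * (43.3 - 4.6)
M90 = 4.6 + 0.9 * 38.7
M90 = 39.43 dN.m

39.43 dN.m


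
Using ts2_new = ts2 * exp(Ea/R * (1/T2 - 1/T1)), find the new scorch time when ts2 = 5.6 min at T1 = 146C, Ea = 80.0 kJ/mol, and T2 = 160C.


Convert temperatures: T1 = 146 + 273.15 = 419.15 K, T2 = 160 + 273.15 = 433.15 K
ts2_new = 5.6 * exp(80000 / 8.314 * (1/433.15 - 1/419.15))
1/T2 - 1/T1 = -7.7112e-05
ts2_new = 2.67 min

2.67 min


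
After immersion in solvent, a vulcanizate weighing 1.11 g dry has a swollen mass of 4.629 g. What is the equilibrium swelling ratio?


Q = W_swollen / W_dry
Q = 4.629 / 1.11
Q = 4.17

Q = 4.17


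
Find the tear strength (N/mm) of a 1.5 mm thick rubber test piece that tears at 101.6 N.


Tear strength = force / thickness
= 101.6 / 1.5
= 67.73 N/mm

67.73 N/mm


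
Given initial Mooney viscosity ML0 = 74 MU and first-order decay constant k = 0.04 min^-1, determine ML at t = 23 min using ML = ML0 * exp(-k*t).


ML = ML0 * exp(-k * t)
ML = 74 * exp(-0.04 * 23)
ML = 74 * 0.3985
ML = 29.49 MU

29.49 MU


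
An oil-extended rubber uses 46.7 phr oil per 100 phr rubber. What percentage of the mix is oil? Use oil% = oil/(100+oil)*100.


Oil % = oil / (100 + oil) * 100
= 46.7 / (100 + 46.7) * 100
= 46.7 / 146.7 * 100
= 31.83%

31.83%


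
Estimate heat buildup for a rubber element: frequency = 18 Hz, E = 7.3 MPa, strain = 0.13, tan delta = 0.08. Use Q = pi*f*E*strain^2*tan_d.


Q = pi * f * E * strain^2 * tan_d
= pi * 18 * 7.3 * 0.13^2 * 0.08
= pi * 18 * 7.3 * 0.0169 * 0.08
= 0.5581

Q = 0.5581


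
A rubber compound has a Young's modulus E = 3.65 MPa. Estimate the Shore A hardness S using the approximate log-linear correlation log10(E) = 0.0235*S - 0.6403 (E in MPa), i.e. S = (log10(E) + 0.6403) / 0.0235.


log10(E) = 0.0235*S - 0.6403  =>  S = (log10(E) + 0.6403) / 0.0235
log10(3.65) = 0.562293
S = (0.562293 + 0.6403) / 0.0235 = 1.202593 / 0.0235
S = 51.2

Shore A = 51.2


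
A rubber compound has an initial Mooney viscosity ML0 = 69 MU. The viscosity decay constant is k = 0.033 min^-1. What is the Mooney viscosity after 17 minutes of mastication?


ML = ML0 * exp(-k * t)
ML = 69 * exp(-0.033 * 17)
ML = 69 * 0.5706
ML = 39.37 MU

39.37 MU


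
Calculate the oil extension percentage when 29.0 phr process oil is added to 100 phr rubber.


Oil % = oil / (100 + oil) * 100
= 29.0 / (100 + 29.0) * 100
= 29.0 / 129.0 * 100
= 22.48%

22.48%


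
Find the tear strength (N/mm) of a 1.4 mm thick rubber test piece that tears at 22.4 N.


Tear strength = force / thickness
= 22.4 / 1.4
= 16.0 N/mm

16.0 N/mm


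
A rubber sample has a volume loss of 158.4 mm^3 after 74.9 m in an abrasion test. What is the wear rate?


Rate = volume_loss / distance
= 158.4 / 74.9
= 2.115 mm^3/m

2.115 mm^3/m


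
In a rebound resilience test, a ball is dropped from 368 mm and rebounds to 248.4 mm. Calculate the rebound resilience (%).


Resilience = h_rebound / h_drop * 100
= 248.4 / 368 * 100
= 67.5%

67.5%


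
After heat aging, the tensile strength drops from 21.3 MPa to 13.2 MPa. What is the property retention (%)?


Retention = aged / original * 100
= 13.2 / 21.3 * 100
= 62.0%

62.0%


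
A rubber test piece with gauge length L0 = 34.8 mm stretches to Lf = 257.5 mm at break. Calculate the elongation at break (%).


Elongation = (Lf - L0) / L0 * 100
= (257.5 - 34.8) / 34.8 * 100
= 222.7 / 34.8 * 100
= 639.9%

639.9%


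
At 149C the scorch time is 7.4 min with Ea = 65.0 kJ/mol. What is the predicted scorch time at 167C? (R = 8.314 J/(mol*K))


Convert temperatures: T1 = 149 + 273.15 = 422.15 K, T2 = 167 + 273.15 = 440.15 K
ts2_new = 7.4 * exp(65000 / 8.314 * (1/440.15 - 1/422.15))
1/T2 - 1/T1 = -9.6874e-05
ts2_new = 3.47 min

3.47 min


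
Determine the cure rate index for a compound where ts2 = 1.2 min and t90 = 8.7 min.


CRI = 100 / (t90 - ts2)
= 100 / (8.7 - 1.2)
= 100 / 7.5
= 13.33 min^-1

13.33 min^-1


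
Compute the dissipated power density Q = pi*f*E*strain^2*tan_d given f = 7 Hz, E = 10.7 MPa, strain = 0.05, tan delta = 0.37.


Q = pi * f * E * strain^2 * tan_d
= pi * 7 * 10.7 * 0.05^2 * 0.37
= pi * 7 * 10.7 * 0.0025 * 0.37
= 0.2177

Q = 0.2177


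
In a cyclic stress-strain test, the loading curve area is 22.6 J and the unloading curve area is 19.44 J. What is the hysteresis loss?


Hysteresis loss = loading - unloading
= 22.6 - 19.44
= 3.16 J

3.16 J


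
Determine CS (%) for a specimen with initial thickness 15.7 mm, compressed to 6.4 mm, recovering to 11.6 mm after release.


CS = (t0 - recovered) / (t0 - ts) * 100
= (15.7 - 11.6) / (15.7 - 6.4) * 100
= 4.1 / 9.3 * 100
= 44.1%

44.1%


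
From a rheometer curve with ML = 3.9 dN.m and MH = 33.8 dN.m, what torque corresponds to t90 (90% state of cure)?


M90 = ML + 0.9 * (MH - ML)
M90 = 3.9 + 0.9 * (33.8 - 3.9)
M90 = 3.9 + 0.9 * 29.9
M90 = 30.81 dN.m

30.81 dN.m


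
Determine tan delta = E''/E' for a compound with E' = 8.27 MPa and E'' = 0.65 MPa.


tan delta = E'' / E'
= 0.65 / 8.27
= 0.0786

tan delta = 0.0786


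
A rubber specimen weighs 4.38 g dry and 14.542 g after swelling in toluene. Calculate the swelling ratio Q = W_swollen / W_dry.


Q = W_swollen / W_dry
Q = 14.542 / 4.38
Q = 3.32

Q = 3.32


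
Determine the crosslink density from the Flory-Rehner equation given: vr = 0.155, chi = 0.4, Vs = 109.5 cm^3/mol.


ln(1 - vr) = ln(1 - 0.155) = -0.1684
Numerator = -((-0.1684) + 0.155 + 0.4 * 0.155^2) = 0.0038
Denominator = 109.5 * (0.155^(1/3) - 0.155/2) = 50.3337
nu = 0.0038 / 50.3337 = 7.5668e-05 mol/cm^3

7.5668e-05 mol/cm^3


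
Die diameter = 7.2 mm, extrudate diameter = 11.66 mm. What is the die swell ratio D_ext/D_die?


Die swell ratio = D_extrudate / D_die
= 11.66 / 7.2
= 1.619

Die swell = 1.619


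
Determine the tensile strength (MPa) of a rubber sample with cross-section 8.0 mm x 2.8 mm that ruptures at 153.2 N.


Area = width * thickness = 8.0 * 2.8 = 22.4 mm^2
TS = force / area = 153.2 / 22.4 = 6.84 MPa

6.84 MPa


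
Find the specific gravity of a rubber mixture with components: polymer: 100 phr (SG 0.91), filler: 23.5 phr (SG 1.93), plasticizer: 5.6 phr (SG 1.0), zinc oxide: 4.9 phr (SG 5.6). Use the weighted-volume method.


Sum of weights = 134.0
Volume contributions:
  polymer: 100/0.91 = 109.8901
  filler: 23.5/1.93 = 12.1762
  plasticizer: 5.6/1.0 = 5.6000
  zinc oxide: 4.9/5.6 = 0.8750
Sum of volumes = 128.5413
SG = 134.0 / 128.5413 = 1.042

SG = 1.042


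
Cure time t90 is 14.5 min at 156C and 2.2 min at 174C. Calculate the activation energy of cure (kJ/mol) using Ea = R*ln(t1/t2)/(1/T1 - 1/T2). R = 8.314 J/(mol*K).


T1 = 429.15 K, T2 = 447.15 K
1/T1 - 1/T2 = 9.3802e-05
ln(t1/t2) = ln(14.5/2.2) = 1.8857
Ea = 8.314 * 1.8857 / 9.3802e-05 = 167136.1761 J/mol
Ea = 167.14 kJ/mol

167.14 kJ/mol


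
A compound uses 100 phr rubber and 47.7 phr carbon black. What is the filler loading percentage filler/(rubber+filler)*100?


Filler % = filler / (rubber + filler) * 100
= 47.7 / (100 + 47.7) * 100
= 47.7 / 147.7 * 100
= 32.3%

32.3%


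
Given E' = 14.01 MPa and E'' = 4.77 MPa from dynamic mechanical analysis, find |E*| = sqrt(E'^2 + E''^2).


|E*| = sqrt(E'^2 + E''^2)
= sqrt(14.01^2 + 4.77^2)
= sqrt(196.2801 + 22.7529)
= 14.8 MPa

14.8 MPa


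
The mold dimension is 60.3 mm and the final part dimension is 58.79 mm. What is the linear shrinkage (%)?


Shrinkage = (mold - part) / mold * 100
= (60.3 - 58.79) / 60.3 * 100
= 1.51 / 60.3 * 100
= 2.5%

2.5%


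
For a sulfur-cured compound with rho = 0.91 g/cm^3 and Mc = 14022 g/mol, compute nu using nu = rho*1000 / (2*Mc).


nu = rho * 1000 / (2 * Mc)
nu = 0.91 * 1000 / (2 * 14022)
nu = 910.0 / 28044
nu = 0.0324 mol/L

0.0324 mol/L


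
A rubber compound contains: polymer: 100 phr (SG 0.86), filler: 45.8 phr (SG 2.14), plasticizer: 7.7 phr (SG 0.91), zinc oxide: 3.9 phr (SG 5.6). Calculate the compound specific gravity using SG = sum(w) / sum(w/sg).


Sum of weights = 157.4
Volume contributions:
  polymer: 100/0.86 = 116.2791
  filler: 45.8/2.14 = 21.4019
  plasticizer: 7.7/0.91 = 8.4615
  zinc oxide: 3.9/5.6 = 0.6964
Sum of volumes = 146.8389
SG = 157.4 / 146.8389 = 1.072

SG = 1.072


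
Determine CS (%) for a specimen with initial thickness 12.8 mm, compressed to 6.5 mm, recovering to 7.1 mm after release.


CS = (t0 - recovered) / (t0 - ts) * 100
= (12.8 - 7.1) / (12.8 - 6.5) * 100
= 5.7 / 6.3 * 100
= 90.5%

90.5%


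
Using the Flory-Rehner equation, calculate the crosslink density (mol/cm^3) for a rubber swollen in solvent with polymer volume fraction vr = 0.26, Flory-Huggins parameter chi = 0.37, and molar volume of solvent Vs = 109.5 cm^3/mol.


ln(1 - vr) = ln(1 - 0.26) = -0.3011
Numerator = -((-0.3011) + 0.26 + 0.37 * 0.26^2) = 0.0161
Denominator = 109.5 * (0.26^(1/3) - 0.26/2) = 55.6534
nu = 0.0161 / 55.6534 = 2.8917e-04 mol/cm^3

2.8917e-04 mol/cm^3


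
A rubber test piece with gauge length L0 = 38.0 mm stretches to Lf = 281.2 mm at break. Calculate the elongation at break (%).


Elongation = (Lf - L0) / L0 * 100
= (281.2 - 38.0) / 38.0 * 100
= 243.2 / 38.0 * 100
= 640.0%

640.0%


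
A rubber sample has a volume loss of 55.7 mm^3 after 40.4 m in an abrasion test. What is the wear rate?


Rate = volume_loss / distance
= 55.7 / 40.4
= 1.379 mm^3/m

1.379 mm^3/m


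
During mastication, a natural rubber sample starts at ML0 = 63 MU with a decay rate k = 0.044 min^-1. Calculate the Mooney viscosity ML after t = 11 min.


ML = ML0 * exp(-k * t)
ML = 63 * exp(-0.044 * 11)
ML = 63 * 0.6163
ML = 38.83 MU

38.83 MU


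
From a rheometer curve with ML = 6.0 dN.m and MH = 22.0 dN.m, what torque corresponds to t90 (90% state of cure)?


M90 = ML + 0.9 * (MH - ML)
M90 = 6.0 + 0.9 * (22.0 - 6.0)
M90 = 6.0 + 0.9 * 16.0
M90 = 20.4 dN.m

20.4 dN.m


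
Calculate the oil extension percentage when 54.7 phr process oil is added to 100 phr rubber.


Oil % = oil / (100 + oil) * 100
= 54.7 / (100 + 54.7) * 100
= 54.7 / 154.7 * 100
= 35.36%

35.36%


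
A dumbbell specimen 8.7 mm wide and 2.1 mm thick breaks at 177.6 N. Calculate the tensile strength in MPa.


Area = width * thickness = 8.7 * 2.1 = 18.27 mm^2
TS = force / area = 177.6 / 18.27 = 9.72 MPa

9.72 MPa


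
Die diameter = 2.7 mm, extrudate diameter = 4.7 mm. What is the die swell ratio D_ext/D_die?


Die swell ratio = D_extrudate / D_die
= 4.7 / 2.7
= 1.741

Die swell = 1.741


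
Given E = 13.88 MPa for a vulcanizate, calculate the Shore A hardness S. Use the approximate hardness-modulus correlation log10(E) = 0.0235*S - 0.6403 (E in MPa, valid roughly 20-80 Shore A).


log10(E) = 0.0235*S - 0.6403  =>  S = (log10(E) + 0.6403) / 0.0235
log10(13.88) = 1.142389
S = (1.142389 + 0.6403) / 0.0235 = 1.782689 / 0.0235
S = 75.9

Shore A = 75.9


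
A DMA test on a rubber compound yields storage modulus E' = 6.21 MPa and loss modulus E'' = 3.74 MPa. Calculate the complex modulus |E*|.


|E*| = sqrt(E'^2 + E''^2)
= sqrt(6.21^2 + 3.74^2)
= sqrt(38.5641 + 13.9876)
= 7.249 MPa

7.249 MPa


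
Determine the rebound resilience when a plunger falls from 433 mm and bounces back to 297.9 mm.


Resilience = h_rebound / h_drop * 100
= 297.9 / 433 * 100
= 68.8%

68.8%


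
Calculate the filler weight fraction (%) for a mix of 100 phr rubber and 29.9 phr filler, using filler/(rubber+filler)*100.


Filler % = filler / (rubber + filler) * 100
= 29.9 / (100 + 29.9) * 100
= 29.9 / 129.9 * 100
= 23.02%

23.02%


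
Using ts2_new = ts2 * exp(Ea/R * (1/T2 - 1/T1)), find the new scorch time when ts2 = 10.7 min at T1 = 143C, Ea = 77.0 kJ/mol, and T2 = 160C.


Convert temperatures: T1 = 143 + 273.15 = 416.15 K, T2 = 160 + 273.15 = 433.15 K
ts2_new = 10.7 * exp(77000 / 8.314 * (1/433.15 - 1/416.15))
1/T2 - 1/T1 = -9.4311e-05
ts2_new = 4.47 min

4.47 min


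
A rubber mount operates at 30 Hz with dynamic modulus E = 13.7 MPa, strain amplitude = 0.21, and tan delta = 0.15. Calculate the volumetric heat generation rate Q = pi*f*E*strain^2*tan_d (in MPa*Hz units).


Q = pi * f * E * strain^2 * tan_d
= pi * 30 * 13.7 * 0.21^2 * 0.15
= pi * 30 * 13.7 * 0.0441 * 0.15
= 8.5413

Q = 8.5413


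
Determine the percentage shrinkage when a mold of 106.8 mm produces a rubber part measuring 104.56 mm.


Shrinkage = (mold - part) / mold * 100
= (106.8 - 104.56) / 106.8 * 100
= 2.24 / 106.8 * 100
= 2.1%

2.1%


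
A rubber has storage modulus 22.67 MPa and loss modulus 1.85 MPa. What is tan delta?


tan delta = E'' / E'
= 1.85 / 22.67
= 0.0816

tan delta = 0.0816


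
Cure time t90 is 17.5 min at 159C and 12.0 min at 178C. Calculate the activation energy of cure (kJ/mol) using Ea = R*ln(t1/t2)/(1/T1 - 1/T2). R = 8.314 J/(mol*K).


T1 = 432.15 K, T2 = 451.15 K
1/T1 - 1/T2 = 9.7454e-05
ln(t1/t2) = ln(17.5/12.0) = 0.3773
Ea = 8.314 * 0.3773 / 9.7454e-05 = 32187.8570 J/mol
Ea = 32.19 kJ/mol

32.19 kJ/mol


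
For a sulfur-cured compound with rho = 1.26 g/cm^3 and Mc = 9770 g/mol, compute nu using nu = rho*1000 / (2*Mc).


nu = rho * 1000 / (2 * Mc)
nu = 1.26 * 1000 / (2 * 9770)
nu = 1260.0 / 19540
nu = 0.0645 mol/L

0.0645 mol/L


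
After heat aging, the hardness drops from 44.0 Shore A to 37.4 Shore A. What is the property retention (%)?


Retention = aged / original * 100
= 37.4 / 44.0 * 100
= 85.0%

85.0%


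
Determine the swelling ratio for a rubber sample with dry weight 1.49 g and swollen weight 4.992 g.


Q = W_swollen / W_dry
Q = 4.992 / 1.49
Q = 3.35

Q = 3.35


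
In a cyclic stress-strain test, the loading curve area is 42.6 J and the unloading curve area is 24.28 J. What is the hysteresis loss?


Hysteresis loss = loading - unloading
= 42.6 - 24.28
= 18.32 J

18.32 J


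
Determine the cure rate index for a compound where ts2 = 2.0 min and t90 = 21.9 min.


CRI = 100 / (t90 - ts2)
= 100 / (21.9 - 2.0)
= 100 / 19.9
= 5.03 min^-1

5.03 min^-1


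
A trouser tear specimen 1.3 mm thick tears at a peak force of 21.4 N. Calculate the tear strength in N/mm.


Tear strength = force / thickness
= 21.4 / 1.3
= 16.46 N/mm

16.46 N/mm


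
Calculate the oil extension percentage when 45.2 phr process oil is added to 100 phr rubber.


Oil % = oil / (100 + oil) * 100
= 45.2 / (100 + 45.2) * 100
= 45.2 / 145.2 * 100
= 31.13%

31.13%


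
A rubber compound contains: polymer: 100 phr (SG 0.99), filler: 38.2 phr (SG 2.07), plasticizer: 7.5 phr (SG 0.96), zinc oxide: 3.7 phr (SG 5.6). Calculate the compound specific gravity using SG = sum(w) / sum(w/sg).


Sum of weights = 149.4
Volume contributions:
  polymer: 100/0.99 = 101.0101
  filler: 38.2/2.07 = 18.4541
  plasticizer: 7.5/0.96 = 7.8125
  zinc oxide: 3.7/5.6 = 0.6607
Sum of volumes = 127.9374
SG = 149.4 / 127.9374 = 1.168

SG = 1.168


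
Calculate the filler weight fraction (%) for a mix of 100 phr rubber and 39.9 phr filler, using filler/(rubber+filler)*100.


Filler % = filler / (rubber + filler) * 100
= 39.9 / (100 + 39.9) * 100
= 39.9 / 139.9 * 100
= 28.52%

28.52%


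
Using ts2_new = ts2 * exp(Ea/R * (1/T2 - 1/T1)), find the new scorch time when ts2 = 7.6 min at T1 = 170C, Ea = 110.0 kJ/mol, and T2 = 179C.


Convert temperatures: T1 = 170 + 273.15 = 443.15 K, T2 = 179 + 273.15 = 452.15 K
ts2_new = 7.6 * exp(110000 / 8.314 * (1/452.15 - 1/443.15))
1/T2 - 1/T1 = -4.4917e-05
ts2_new = 4.19 min

4.19 min


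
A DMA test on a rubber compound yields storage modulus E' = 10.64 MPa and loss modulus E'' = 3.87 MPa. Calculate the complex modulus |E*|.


|E*| = sqrt(E'^2 + E''^2)
= sqrt(10.64^2 + 3.87^2)
= sqrt(113.2096 + 14.9769)
= 11.322 MPa

11.322 MPa


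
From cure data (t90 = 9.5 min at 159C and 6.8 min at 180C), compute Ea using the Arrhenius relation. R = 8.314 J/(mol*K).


T1 = 432.15 K, T2 = 453.15 K
1/T1 - 1/T2 = 1.0724e-04
ln(t1/t2) = ln(9.5/6.8) = 0.3344
Ea = 8.314 * 0.3344 / 1.0724e-04 = 25923.4904 J/mol
Ea = 25.92 kJ/mol

25.92 kJ/mol
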